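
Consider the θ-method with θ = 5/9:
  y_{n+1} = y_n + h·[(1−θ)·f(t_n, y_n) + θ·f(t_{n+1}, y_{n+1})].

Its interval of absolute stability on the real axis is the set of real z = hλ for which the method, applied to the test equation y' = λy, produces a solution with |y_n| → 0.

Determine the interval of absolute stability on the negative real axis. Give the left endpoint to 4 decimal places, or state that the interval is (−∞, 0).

With y'=λy (z=hλ):
  y_{n+1} = y_n + z·[4/9·y_n + 5/9·y_{n+1}] ⇒ (1 − 5/9z)y_{n+1} = (1 + 4/9z)y_n
  ⇒ R(z) = (1 + 4/9z)/(1 − 5/9z).

Boundary: |R(x)|=1, x<0.
x=-0.74: |R|=0.4756
x=-2: |R|=0.0526
x=-10: |R|=0.5254
x=-100: |R|=0.7682
θ=5/9≥1/2 ⇒ |1+4/9x|<|1−5/9x| ∀x<0 ⇒ interval (−∞,0).

unbounded; (−∞, 0).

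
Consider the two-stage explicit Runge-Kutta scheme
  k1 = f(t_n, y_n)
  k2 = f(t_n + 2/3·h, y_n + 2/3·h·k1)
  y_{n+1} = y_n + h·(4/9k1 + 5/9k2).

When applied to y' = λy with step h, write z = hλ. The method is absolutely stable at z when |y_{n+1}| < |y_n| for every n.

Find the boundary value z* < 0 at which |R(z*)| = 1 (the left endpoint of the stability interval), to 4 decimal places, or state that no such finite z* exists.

With y'=λy (z=hλ):
  k1=λy_n ⇒ h·k1=z·y_n;  k2=λ(1+2/3z)y_n ⇒ h·k2=z(1+2/3z)y_n
  y_{n+1}/y_n = 1 + 4/9z + 5/9z(1+2/3z) = 1 + z + 10/27z²
  so R(z) = 1 + z + 10/27z².

Boundary: |R(x)|=1, x<0.
x=-0.35: |R|=0.6954
R=1: x+10/27x²=0 ⇒ x=−27/10=-2.7000; min R=1−1/(4·10/27)=0.3250>−1
Confirm numerically:
  x=-2.660: |R|=0.96059 <1
  x=-2.588: |R|=0.89265 <1
  x=-1.293: |R|=0.32620 <1
  x=-3.276: |R|=1.69888 >1
  x=-3.269: |R|=1.68891 >1
  x=-3.130: |R|=1.49848 >1
Stable set (-2.7000, 0).

left endpoint -2.7000.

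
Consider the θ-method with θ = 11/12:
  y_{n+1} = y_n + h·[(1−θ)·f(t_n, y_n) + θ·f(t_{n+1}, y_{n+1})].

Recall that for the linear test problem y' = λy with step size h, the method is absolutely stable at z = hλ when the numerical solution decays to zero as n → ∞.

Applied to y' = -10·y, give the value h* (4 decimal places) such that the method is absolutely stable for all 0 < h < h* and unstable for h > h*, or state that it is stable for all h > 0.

(−∞, 0) — no finite endpoint. Any h>0 works for λ=-10.

Test eqn y'=λy, z=hλ:
  y_{n+1} = y_n + z·[1/12·y_n + 11/12·y_{n+1}] ⇒ (1 − 11/12z)y_{n+1} = (1 + 1/12z)y_n
  R(z) = (1 + 1/12z)/(1 − 11/12z).

Need |R(x)|<1, x<0.
x=-1.17: |R|=0.4355
x=-2: |R|=0.2941
x=-10: |R|=0.0164
x=-100: |R|=0.0791
θ=11/12≥1/2 ⇒ |1+1/12x|<|1−11/12x| ∀x<0 ⇒ unbounded interval.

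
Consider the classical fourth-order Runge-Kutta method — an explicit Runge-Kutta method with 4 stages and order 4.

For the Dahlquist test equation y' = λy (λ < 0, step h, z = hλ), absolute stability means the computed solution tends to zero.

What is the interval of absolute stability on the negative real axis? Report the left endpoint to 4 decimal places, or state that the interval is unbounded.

(-2.7853, 0).

Test eqn y'=λy, z=hλ:
  order 4, 4-stage ⇒ R(z)=1+z+z^2/2+z^3/6+z^4/24
  (e.g. R(-0.58)=0.56040, |R|=0.56040)

Boundary: |R(x)|=1, x<0.
x=-0.58: |R|=0.5604
|R(-2.92)|=1.2228 |R(-1.34)|=0.2911 |R(-0.9)|=0.4108
Bisect:
  x_lo=-3.2189 |R|=1.8763  x_hi=-0.3530 |R|=0.7026
  mid=-1.78594 |R|=0.28334 →hi
  mid=-2.50243 |R|=0.65082 →hi
  mid=-2.86067 |R|=1.11971 →lo
  mid=-2.68155 |R|=0.85452 →hi
  mid=-2.77111 |R|=0.97882 →hi
  mid=-2.81589 |R|=1.04711 →lo
  mid=-2.79350 |R|=1.01244 →lo
  mid=-2.78230 |R|=0.99550 →hi
  mid=-2.78790 |R|=1.00394 →lo
  ...
  [-2.78545,-2.78528] ⇒ x*=-2.7853
So |R|<1 on (-2.7853, 0).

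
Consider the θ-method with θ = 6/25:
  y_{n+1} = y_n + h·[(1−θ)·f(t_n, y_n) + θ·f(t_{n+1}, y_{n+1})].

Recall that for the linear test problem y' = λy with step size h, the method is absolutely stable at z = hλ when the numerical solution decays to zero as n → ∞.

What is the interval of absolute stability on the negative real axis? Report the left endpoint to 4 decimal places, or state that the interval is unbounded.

z∈(-3.8462,0).

Set f=λy, z=hλ:
  y_{n+1} = y_n + z·[19/25·y_n + 6/25·y_{n+1}] ⇒ (1 − 6/25z)y_{n+1} = (1 + 19/25z)y_n
  so R(z) = (1 + 19/25z)/(1 − 6/25z).

Solve |R(x)|<1 on ℝ⁻.
x=-1.13: |R|=0.1111
R=−1: 1+19/25x = −1+6/25x ⇒ -13/25x=2 ⇒ x=2/(-13/25)=-3.8462
Confirm numerically:
  x=-3.121: |R|=0.78441 <1
  x=-1.971: |R|=0.33805 <1
  x=-1.917: |R|=0.31294 <1
  x=-1.876: |R|=0.29358 <1
  x=-4.401: |R|=1.14031 >1
  x=-4.387: |R|=1.13700 >1
  x=-4.118: |R|=1.07110 >1
Stable set (-3.8462, 0).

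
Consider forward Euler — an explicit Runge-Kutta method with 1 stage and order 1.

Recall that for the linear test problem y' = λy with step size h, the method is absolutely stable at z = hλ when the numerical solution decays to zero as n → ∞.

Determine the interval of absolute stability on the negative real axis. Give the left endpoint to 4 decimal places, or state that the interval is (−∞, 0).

(-2.0000, 0).

Set f=λy, z=hλ:
  order 1, 1-stage ⇒ R(z)=1+z
  (e.g. R(-1.16)=-0.16000, |R|=0.16000)

Need |R(x)|<1, x<0.
x=-1.16: |R|=0.1600
|R(-2.22)|=1.2200 |R(-1.28)|=0.2800 |R(-1.2)|=0.2000
Bisect:
  x_lo=-2.7211 |R|=1.7211  x_hi=-0.2046 |R|=0.7954
  mid=-1.46289 |R|=0.46289 →hi
  mid=-2.09201 |R|=1.09201 →lo
  mid=-1.77745 |R|=0.77745 →hi
  mid=-1.93473 |R|=0.93473 →hi
  mid=-2.01337 |R|=1.01337 →lo
  mid=-1.97405 |R|=0.97405 →hi
  mid=-1.99371 |R|=0.99371 →hi
  mid=-2.00354 |R|=1.00354 →lo
  mid=-1.99863 |R|=0.99863 →hi
  mid=-2.00108 |R|=1.00108 →lo
  ...
  [-2.00001,-1.99985] ⇒ x*=-2.0000
Stable set (-2.0000, 0).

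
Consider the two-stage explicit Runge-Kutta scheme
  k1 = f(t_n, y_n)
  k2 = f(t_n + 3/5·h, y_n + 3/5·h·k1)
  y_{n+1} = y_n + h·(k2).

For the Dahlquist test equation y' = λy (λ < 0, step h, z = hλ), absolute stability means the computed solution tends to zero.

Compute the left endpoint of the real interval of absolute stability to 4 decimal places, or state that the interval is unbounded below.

z* = -1.6667.

On y'=λy, z=hλ:
  k1=λy_n ⇒ h·k1=z·y_n;  k2=λ(1+3/5z)y_n ⇒ h·k2=z(1+3/5z)y_n
  y_{n+1}/y_n = 1 + z(1+3/5z) = 1 + z + 3/5z²
  ⇒ R(z) = 1 + z + 3/5z².

Find x<0 with |R(x)|<1.
x=-0.7: |R|=0.5940
R=1: x+3/5x²=0 ⇒ x=−5/3=-1.6667; min R=1−1/(4·3/5)=0.5833>−1
Confirm numerically:
  x=-1.199: |R|=0.66356 <1
  x=-0.777: |R|=0.58524 <1
  x=-0.708: |R|=0.59276 <1
  x=-2.255: |R|=1.79601 >1
  x=-1.692: |R|=1.02572 >1
Stable set (-1.6667, 0).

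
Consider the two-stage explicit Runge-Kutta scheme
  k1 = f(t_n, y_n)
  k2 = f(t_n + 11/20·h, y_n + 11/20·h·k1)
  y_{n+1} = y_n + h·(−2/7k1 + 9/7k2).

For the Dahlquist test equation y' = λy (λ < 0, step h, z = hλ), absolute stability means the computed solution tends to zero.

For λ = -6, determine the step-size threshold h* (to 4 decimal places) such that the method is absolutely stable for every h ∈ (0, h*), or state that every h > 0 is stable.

(-1.4141,0); λ=-6 ⇒ h* = (140/99)/6 = 0.2357.

Test eqn y'=λy, z=hλ:
  k1=λy_n ⇒ h·k1=z·y_n;  k2=λ(1+11/20z)y_n ⇒ h·k2=z(1+11/20z)y_n
  y_{n+1}/y_n = 1 − 2/7z + 9/7z(1+11/20z) = 1 + z + 99/140z²
  Hence R(z) = 1 + z + 99/140z².

Find x<0 with |R(x)|<1.
x=-1.3: |R|=0.8951
R=1: x+99/140x²=0 ⇒ x=−140/99=-1.4141; min R=1−1/(4·99/140)=0.6465>−1
Confirm numerically:
  x=-1.252: |R|=0.85645 <1
  x=-1.155: |R|=0.78835 <1
  x=-1.115: |R|=0.76414 <1
  x=-1.786: |R|=1.46964 >1
  x=-1.748: |R|=1.41268 >1
Interval (-1.4141, 0).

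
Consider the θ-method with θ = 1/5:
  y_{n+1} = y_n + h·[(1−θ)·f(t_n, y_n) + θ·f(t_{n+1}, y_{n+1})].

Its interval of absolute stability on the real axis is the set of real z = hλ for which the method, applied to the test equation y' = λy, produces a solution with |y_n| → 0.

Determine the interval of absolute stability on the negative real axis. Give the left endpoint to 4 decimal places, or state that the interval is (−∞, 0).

(-3.3333, 0).

Set f=λy, z=hλ:
  y_{n+1} = y_n + z·[4/5·y_n + 1/5·y_{n+1}] ⇒ (1 − 1/5z)y_{n+1} = (1 + 4/5z)y_n
  Hence R(z) = (1 + 4/5z)/(1 − 1/5z).

Find x<0 with |R(x)|<1.
x=-0.61: |R|=0.4563
R=−1: 1+4/5x = −1+1/5x ⇒ -3/5x=2 ⇒ x=2/(-3/5)=-3.3333
Confirm numerically:
  x=-2.582: |R|=0.70272 <1
  x=-2.545: |R|=0.68655 <1
  x=-2.245: |R|=0.54934 <1
  x=-3.600: |R|=1.09302 >1
  x=-3.532: |R|=1.06985 >1
Stable set (-3.3333, 0).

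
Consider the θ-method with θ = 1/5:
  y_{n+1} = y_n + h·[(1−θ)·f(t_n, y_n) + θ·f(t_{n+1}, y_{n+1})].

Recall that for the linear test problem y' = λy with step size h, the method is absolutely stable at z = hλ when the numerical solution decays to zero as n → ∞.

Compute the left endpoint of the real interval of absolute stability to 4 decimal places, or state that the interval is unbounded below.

z* = -3.3333.

On y'=λy, z=hλ:
  y_{n+1} = y_n + z·[4/5·y_n + 1/5·y_{n+1}] ⇒ (1 − 1/5z)y_{n+1} = (1 + 4/5z)y_n
  R(z) = (1 + 4/5z)/(1 − 1/5z).

Need |R(x)|<1, x<0.
x=-1.54: |R|=0.1774
R=−1: 1+4/5x = −1+1/5x ⇒ -3/5x=2 ⇒ x=2/(-3/5)=-3.3333
Confirm numerically:
  x=-3.250: |R|=0.96970 <1
  x=-2.933: |R|=0.84861 <1
  x=-2.287: |R|=0.56923 <1
  x=-3.857: |R|=1.17737 >1
  x=-3.719: |R|=1.13270 >1
  x=-3.521: |R|=1.06607 >1
So |R|<1 on (-3.3333, 0).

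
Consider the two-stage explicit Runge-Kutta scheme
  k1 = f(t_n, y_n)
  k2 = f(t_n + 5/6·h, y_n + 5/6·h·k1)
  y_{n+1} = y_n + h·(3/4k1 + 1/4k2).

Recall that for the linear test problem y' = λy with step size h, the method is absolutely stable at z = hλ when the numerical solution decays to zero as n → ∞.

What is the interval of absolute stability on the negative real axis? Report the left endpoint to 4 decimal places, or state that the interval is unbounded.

(-4.8000, 0).

On y'=λy, z=hλ:
  k1=λy_n ⇒ h·k1=z·y_n;  k2=λ(1+5/6z)y_n ⇒ h·k2=z(1+5/6z)y_n
  y_{n+1}/y_n = 1 + 3/4z + 1/4z(1+5/6z) = 1 + z + 5/24z²
  Hence R(z) = 1 + z + 5/24z².

Boundary: |R(x)|=1, x<0.
x=-0.47: |R|=0.5760
R=1: x+5/24x²=0 ⇒ x=−24/5=-4.8000; min R=1−1/(4·5/24)=-0.2000>−1
Confirm numerically:
  x=-3.213: |R|=0.06230 <1
  x=-2.877: |R|=0.15260 <1
  x=-2.529: |R|=0.19653 <1
  x=-5.168: |R|=1.39621 >1
  x=-5.035: |R|=1.24651 >1
Interval (-4.8000, 0).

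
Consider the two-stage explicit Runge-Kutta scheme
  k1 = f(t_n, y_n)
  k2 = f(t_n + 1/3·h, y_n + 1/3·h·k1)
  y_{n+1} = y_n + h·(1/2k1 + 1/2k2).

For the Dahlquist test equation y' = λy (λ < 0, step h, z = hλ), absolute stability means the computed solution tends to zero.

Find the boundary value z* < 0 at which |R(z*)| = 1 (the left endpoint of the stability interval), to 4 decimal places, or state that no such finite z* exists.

Set f=λy, z=hλ:
  k1=λy_n ⇒ h·k1=z·y_n;  k2=λ(1+1/3z)y_n ⇒ h·k2=z(1+1/3z)y_n
  y_{n+1}/y_n = 1 + 1/2z + 1/2z(1+1/3z) = 1 + z + 1/6z²
  R(z) = 1 + z + 1/6z².

Need |R(x)|<1, x<0.
x=-0.77: |R|=0.3288
R=1: x+1/6x²=0 ⇒ x=−6=-6.0000; min R=1−1/(4·1/6)=-0.5000>−1
Confirm numerically:
  x=-5.288: |R|=0.37249 <1
  x=-4.964: |R|=0.14288 <1
  x=-4.224: |R|=0.25030 <1
  x=-6.444: |R|=1.47686 >1
  x=-6.307: |R|=1.32271 >1
So |R|<1 on (-6.0000, 0).

z* = -6.0000.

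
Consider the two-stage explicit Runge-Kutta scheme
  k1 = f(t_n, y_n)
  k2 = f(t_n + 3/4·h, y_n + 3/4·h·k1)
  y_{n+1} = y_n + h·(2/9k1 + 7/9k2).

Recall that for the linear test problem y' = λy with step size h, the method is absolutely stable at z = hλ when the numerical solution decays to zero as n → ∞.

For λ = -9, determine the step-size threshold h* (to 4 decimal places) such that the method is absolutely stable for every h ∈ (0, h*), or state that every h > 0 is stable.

(-1.7143,0); λ=-9 ⇒ h* = (12/7)/9 = 0.1905.

Set f=λy, z=hλ:
  k1=λy_n ⇒ h·k1=z·y_n;  k2=λ(1+3/4z)y_n ⇒ h·k2=z(1+3/4z)y_n
  y_{n+1}/y_n = 1 + 2/9z + 7/9z(1+3/4z) = 1 + z + 7/12z²
  ⇒ R(z) = 1 + z + 7/12z².

Solve |R(x)|<1 on ℝ⁻.
x=-0.58: |R|=0.6162
R=1: x+7/12x²=0 ⇒ x=−12/7=-1.7143; min R=1−1/(4·7/12)=0.5714>−1
Confirm numerically:
  x=-1.380: |R|=0.73090 <1
  x=-1.165: |R|=0.62671 <1
  x=-0.784: |R|=0.57455 <1
  x=-0.701: |R|=0.58565 <1
  x=-2.075: |R|=1.43661 >1
  x=-2.054: |R|=1.40703 >1
Interval (-1.7143, 0).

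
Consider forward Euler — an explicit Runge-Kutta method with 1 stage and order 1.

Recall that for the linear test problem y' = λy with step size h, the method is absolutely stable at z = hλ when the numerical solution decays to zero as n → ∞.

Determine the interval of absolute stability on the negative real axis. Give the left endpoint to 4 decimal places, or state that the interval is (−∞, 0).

With y'=λy (z=hλ):
  order 1, 1-stage ⇒ R(z)=1+z
  (e.g. R(-0.32)=0.68000, |R|=0.68000)

Boundary: |R(x)|=1, x<0.
x=-0.32: |R|=0.6800
|R(-2.12)|=1.1200 |R(-1.74)|=0.7400 |R(-1.2)|=0.2000
Bisect:
  x_lo=-2.4141 |R|=1.4141  x_hi=-0.3687 |R|=0.6313
  mid=-1.39143 |R|=0.39143 →hi
  mid=-1.90278 |R|=0.90278 →hi
  mid=-2.15845 |R|=1.15845 →lo
  mid=-2.03061 |R|=1.03061 →lo
  mid=-1.96669 |R|=0.96669 →hi
  mid=-1.99865 |R|=0.99865 →hi
  mid=-2.01463 |R|=1.01463 →lo
  mid=-2.00664 |R|=1.00664 →lo
  mid=-2.00265 |R|=1.00265 →lo
  ...
  [-2.00003,-1.99990] ⇒ x*=-2.0000
Stable set (-2.0000, 0).

z∈(-2.0000,0).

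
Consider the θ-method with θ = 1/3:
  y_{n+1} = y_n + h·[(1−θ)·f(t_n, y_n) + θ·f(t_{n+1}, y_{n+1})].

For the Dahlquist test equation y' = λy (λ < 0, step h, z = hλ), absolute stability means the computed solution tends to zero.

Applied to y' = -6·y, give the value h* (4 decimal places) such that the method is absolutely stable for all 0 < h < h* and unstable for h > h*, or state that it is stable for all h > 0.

(-6.0000,0); λ=-6 ⇒ h* = (6)/6 = 1.0000.

On y'=λy, z=hλ:
  y_{n+1} = y_n + z·[2/3·y_n + 1/3·y_{n+1}] ⇒ (1 − 1/3z)y_{n+1} = (1 + 2/3z)y_n
  Hence R(z) = (1 + 2/3z)/(1 − 1/3z).

Boundary: |R(x)|=1, x<0.
x=-1.51: |R|=0.0044
R=−1: 1+2/3x = −1+1/3x ⇒ -1/3x=2 ⇒ x=2/(-1/3)=-6.0000
Confirm numerically:
  x=-3.992: |R|=0.71281 <1
  x=-3.930: |R|=0.70130 <1
  x=-3.557: |R|=0.62742 <1
  x=-6.599: |R|=1.06240 >1
  x=-6.508: |R|=1.05343 >1
  x=-6.408: |R|=1.04337 >1
Stable set (-6.0000, 0).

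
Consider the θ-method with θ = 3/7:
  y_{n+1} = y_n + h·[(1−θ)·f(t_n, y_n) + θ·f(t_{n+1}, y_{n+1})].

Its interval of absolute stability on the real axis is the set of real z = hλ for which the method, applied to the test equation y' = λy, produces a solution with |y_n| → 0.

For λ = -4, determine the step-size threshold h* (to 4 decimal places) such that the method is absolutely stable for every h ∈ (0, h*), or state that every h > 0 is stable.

(-14.0000,0); λ=-4 ⇒ h* = (14)/4 = 3.5000.

On y'=λy, z=hλ:
  y_{n+1} = y_n + z·[4/7·y_n + 3/7·y_{n+1}] ⇒ (1 − 3/7z)y_{n+1} = (1 + 4/7z)y_n
  R(z) = (1 + 4/7z)/(1 − 3/7z).

Solve |R(x)|<1 on ℝ⁻.
x=-1.79: |R|=0.0129
R=−1: 1+4/7x = −1+3/7x ⇒ -1/7x=2 ⇒ x=2/(-1/7)=-14.0000
Confirm numerically:
  x=-13.962: |R|=0.99922 <1
  x=-9.117: |R|=0.85785 <1
  x=-7.618: |R|=0.78623 <1
  x=-14.527: |R|=1.01042 >1
  x=-14.376: |R|=1.00750 >1
  x=-14.329: |R|=1.00658 >1
So |R|<1 on (-14.0000, 0).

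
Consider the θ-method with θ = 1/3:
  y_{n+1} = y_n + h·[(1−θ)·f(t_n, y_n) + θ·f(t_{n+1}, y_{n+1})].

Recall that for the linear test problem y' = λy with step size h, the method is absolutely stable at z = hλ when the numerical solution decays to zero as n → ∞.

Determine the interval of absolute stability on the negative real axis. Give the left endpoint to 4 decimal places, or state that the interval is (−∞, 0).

z∈(-6.0000,0).

With y'=λy (z=hλ):
  y_{n+1} = y_n + z·[2/3·y_n + 1/3·y_{n+1}] ⇒ (1 − 1/3z)y_{n+1} = (1 + 2/3z)y_n
  Hence R(z) = (1 + 2/3z)/(1 − 1/3z).

Solve |R(x)|<1 on ℝ⁻.
x=-1.56: |R|=0.0263
R=−1: 1+2/3x = −1+1/3x ⇒ -1/3x=2 ⇒ x=2/(-1/3)=-6.0000
Confirm numerically:
  x=-4.820: |R|=0.84910 <1
  x=-4.354: |R|=0.77618 <1
  x=-4.014: |R|=0.71685 <1
  x=-3.304: |R|=0.57234 <1
  x=-6.399: |R|=1.04245 >1
  x=-6.382: |R|=1.04072 >1
  x=-6.136: |R|=1.01489 >1
Stable set (-6.0000, 0).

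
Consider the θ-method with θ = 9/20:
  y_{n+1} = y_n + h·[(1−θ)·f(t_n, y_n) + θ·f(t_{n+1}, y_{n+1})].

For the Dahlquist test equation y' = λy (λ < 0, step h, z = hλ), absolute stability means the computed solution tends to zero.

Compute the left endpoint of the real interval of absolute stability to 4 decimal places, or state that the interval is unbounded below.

z* = -20.0000.

On y'=λy, z=hλ:
  y_{n+1} = y_n + z·[11/20·y_n + 9/20·y_{n+1}] ⇒ (1 − 9/20z)y_{n+1} = (1 + 11/20z)y_n
  ⇒ R(z) = (1 + 11/20z)/(1 − 9/20z).

Find x<0 with |R(x)|<1.
x=-0.31: |R|=0.7280
R=−1: 1+11/20x = −1+9/20x ⇒ -1/10x=2 ⇒ x=2/(-1/10)=-20.0000
Confirm numerically:
  x=-18.919: |R|=0.98864 <1
  x=-14.774: |R|=0.93167 <1
  x=-12.386: |R|=0.88417 <1
  x=-10.814: |R|=0.84341 <1
  x=-20.461: |R|=1.00452 >1
  x=-20.267: |R|=1.00264 >1
  x=-20.133: |R|=1.00132 >1
Stable set (-20.0000, 0).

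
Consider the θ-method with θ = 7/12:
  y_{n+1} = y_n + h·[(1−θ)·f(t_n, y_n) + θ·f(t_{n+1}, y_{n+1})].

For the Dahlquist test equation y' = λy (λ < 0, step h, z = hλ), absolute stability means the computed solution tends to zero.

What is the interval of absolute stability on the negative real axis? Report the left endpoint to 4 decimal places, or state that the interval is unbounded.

(−∞, 0) — no finite endpoint.

With y'=λy (z=hλ):
  y_{n+1} = y_n + z·[5/12·y_n + 7/12·y_{n+1}] ⇒ (1 − 7/12z)y_{n+1} = (1 + 5/12z)y_n
  ⇒ R(z) = (1 + 5/12z)/(1 − 7/12z).

Solve |R(x)|<1 on ℝ⁻.
x=-1.17: |R|=0.3046
x=-2: |R|=0.0769
x=-10: |R|=0.4634
x=-100: |R|=0.6854
θ=7/12≥1/2 ⇒ |1+5/12x|<|1−7/12x| ∀x<0 ⇒ stable on all of ℝ⁻.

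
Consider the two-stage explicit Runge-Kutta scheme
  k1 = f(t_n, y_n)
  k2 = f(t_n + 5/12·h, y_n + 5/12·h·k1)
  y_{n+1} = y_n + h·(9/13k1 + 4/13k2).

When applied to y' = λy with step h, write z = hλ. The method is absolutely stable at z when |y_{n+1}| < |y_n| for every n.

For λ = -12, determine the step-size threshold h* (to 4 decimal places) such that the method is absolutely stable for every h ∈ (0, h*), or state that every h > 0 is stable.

(-7.8000,0); λ=-12 ⇒ h* = (39/5)/12 = 0.6500.

With y'=λy (z=hλ):
  k1=λy_n ⇒ h·k1=z·y_n;  k2=λ(1+5/12z)y_n ⇒ h·k2=z(1+5/12z)y_n
  y_{n+1}/y_n = 1 + 9/13z + 4/13z(1+5/12z) = 1 + z + 5/39z²
  R(z) = 1 + z + 5/39z².

Find x<0 with |R(x)|<1.
x=-1.28: |R|=0.0699
R=1: x+5/39x²=0 ⇒ x=−39/5=-7.8000; min R=1−1/(4·5/39)=-0.9500>−1
Confirm numerically:
  x=-7.334: |R|=0.56184 <1
  x=-3.966: |R|=0.94944 <1
  x=-3.128: |R|=0.87359 <1
  x=-8.191: |R|=1.41060 >1
  x=-7.996: |R|=1.20093 >1
  x=-7.985: |R|=1.18939 >1
So |R|<1 on (-7.8000, 0).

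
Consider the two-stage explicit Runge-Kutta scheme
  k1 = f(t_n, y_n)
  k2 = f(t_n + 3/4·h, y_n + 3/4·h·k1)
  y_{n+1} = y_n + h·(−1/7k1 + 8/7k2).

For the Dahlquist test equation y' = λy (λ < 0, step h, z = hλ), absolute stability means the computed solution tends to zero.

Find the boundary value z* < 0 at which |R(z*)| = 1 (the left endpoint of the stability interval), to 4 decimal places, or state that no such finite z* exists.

z* = -1.1667.

Test eqn y'=λy, z=hλ:
  k1=λy_n ⇒ h·k1=z·y_n;  k2=λ(1+3/4z)y_n ⇒ h·k2=z(1+3/4z)y_n
  y_{n+1}/y_n = 1 − 1/7z + 8/7z(1+3/4z) = 1 + z + 6/7z²
  Hence R(z) = 1 + z + 6/7z².

Need |R(x)|<1, x<0.
x=-0.43: |R|=0.7285
R=1: x+6/7x²=0 ⇒ x=−7/6=-1.1667; min R=1−1/(4·6/7)=0.7083>−1
Confirm numerically:
  x=-1.077: |R|=0.91722 <1
  x=-1.040: |R|=0.88709 <1
  x=-1.023: |R|=0.87402 <1
  x=-0.478: |R|=0.71784 <1
  x=-1.511: |R|=1.44596 >1
  x=-1.488: |R|=1.40984 >1
Stable set (-1.1667, 0).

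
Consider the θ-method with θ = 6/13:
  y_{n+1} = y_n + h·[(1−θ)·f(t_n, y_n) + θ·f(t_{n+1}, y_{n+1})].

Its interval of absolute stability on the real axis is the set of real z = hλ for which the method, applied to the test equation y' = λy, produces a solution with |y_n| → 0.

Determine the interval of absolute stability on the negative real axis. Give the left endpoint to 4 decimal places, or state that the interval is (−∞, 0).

(-26.0000, 0).

Set f=λy, z=hλ:
  y_{n+1} = y_n + z·[7/13·y_n + 6/13·y_{n+1}] ⇒ (1 − 6/13z)y_{n+1} = (1 + 7/13z)y_n
  R(z) = (1 + 7/13z)/(1 − 6/13z).

Find x<0 with |R(x)|<1.
x=-1.11: |R|=0.2660
R=−1: 1+7/13x = −1+6/13x ⇒ -1/13x=2 ⇒ x=2/(-1/13)=-26.0000
Confirm numerically:
  x=-21.039: |R|=0.96437 <1
  x=-20.871: |R|=0.96289 <1
  x=-16.684: |R|=0.91763 <1
  x=-14.745: |R|=0.88908 <1
  x=-26.208: |R|=1.00122 >1
  x=-26.080: |R|=1.00047 >1
Interval (-26.0000, 0).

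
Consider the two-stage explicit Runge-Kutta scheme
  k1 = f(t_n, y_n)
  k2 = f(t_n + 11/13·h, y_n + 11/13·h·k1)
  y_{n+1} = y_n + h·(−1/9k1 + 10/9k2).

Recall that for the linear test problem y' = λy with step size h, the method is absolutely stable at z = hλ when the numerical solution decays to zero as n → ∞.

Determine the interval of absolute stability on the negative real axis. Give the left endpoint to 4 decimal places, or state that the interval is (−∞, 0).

(-1.0636, 0).

On y'=λy, z=hλ:
  k1=λy_n ⇒ h·k1=z·y_n;  k2=λ(1+11/13z)y_n ⇒ h·k2=z(1+11/13z)y_n
  y_{n+1}/y_n = 1 − 1/9z + 10/9z(1+11/13z) = 1 + z + 110/117z²
  ⇒ R(z) = 1 + z + 110/117z².

Boundary: |R(x)|=1, x<0.
x=-1.33: |R|=1.3331
R=1: x+110/117x²=0 ⇒ x=−117/110=-1.0636; min R=1−1/(4·110/117)=0.7341>−1
Confirm numerically:
  x=-0.771: |R|=0.78788 <1
  x=-0.581: |R|=0.73637 <1
  x=-0.578: |R|=0.73610 <1
  x=-0.577: |R|=0.73601 <1
  x=-1.509: |R|=1.63185 >1
  x=-1.265: |R|=1.23949 >1
  x=-1.090: |R|=1.02702 >1
Stable set (-1.0636, 0).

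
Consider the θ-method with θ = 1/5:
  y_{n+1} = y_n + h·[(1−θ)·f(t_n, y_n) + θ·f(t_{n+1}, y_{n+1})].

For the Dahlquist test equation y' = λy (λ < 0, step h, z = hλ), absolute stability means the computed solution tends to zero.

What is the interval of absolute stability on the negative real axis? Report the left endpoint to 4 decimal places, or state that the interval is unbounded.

With y'=λy (z=hλ):
  y_{n+1} = y_n + z·[4/5·y_n + 1/5·y_{n+1}] ⇒ (1 − 1/5z)y_{n+1} = (1 + 4/5z)y_n
  ⇒ R(z) = (1 + 4/5z)/(1 − 1/5z).

Boundary: |R(x)|=1, x<0.
x=-0.86: |R|=0.2662
R=−1: 1+4/5x = −1+1/5x ⇒ -3/5x=2 ⇒ x=2/(-3/5)=-3.3333
Confirm numerically:
  x=-3.125: |R|=0.92308 <1
  x=-2.090: |R|=0.47391 <1
  x=-1.736: |R|=0.28860 <1
  x=-1.335: |R|=0.05367 <1
  x=-3.826: |R|=1.16746 >1
  x=-3.578: |R|=1.08557 >1
Interval (-3.3333, 0).

z∈(-3.3333,0).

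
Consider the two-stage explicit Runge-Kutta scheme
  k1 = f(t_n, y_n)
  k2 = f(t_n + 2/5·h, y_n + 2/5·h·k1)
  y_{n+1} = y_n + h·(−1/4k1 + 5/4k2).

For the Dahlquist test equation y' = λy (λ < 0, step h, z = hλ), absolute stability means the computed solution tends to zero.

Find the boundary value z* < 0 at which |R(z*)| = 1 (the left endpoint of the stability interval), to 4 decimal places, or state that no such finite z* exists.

Set f=λy, z=hλ:
  k1=λy_n ⇒ h·k1=z·y_n;  k2=λ(1+2/5z)y_n ⇒ h·k2=z(1+2/5z)y_n
  y_{n+1}/y_n = 1 − 1/4z + 5/4z(1+2/5z) = 1 + z + 1/2z²
  so R(z) = 1 + z + 1/2z².

Find x<0 with |R(x)|<1.
x=-0.98: |R|=0.5002
R=1: x+1/2x²=0 ⇒ x=−2=-2.0000; min R=1−1/(4·1/2)=0.5000>−1
Confirm numerically:
  x=-1.905: |R|=0.90951 <1
  x=-1.398: |R|=0.57920 <1
  x=-0.963: |R|=0.50068 <1
  x=-2.488: |R|=1.60707 >1
  x=-2.434: |R|=1.52818 >1
  x=-2.030: |R|=1.03045 >1
Interval (-2.0000, 0).

z* = -2.0000.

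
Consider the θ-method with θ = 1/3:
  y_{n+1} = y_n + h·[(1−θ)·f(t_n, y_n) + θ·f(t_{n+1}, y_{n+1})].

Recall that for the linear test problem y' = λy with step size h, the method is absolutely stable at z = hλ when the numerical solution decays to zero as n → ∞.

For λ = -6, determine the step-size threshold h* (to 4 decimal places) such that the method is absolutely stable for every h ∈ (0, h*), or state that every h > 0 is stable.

With y'=λy (z=hλ):
  y_{n+1} = y_n + z·[2/3·y_n + 1/3·y_{n+1}] ⇒ (1 − 1/3z)y_{n+1} = (1 + 2/3z)y_n
  R(z) = (1 + 2/3z)/(1 − 1/3z).

Find x<0 with |R(x)|<1.
x=-1.05: |R|=0.2222
R=−1: 1+2/3x = −1+1/3x ⇒ -1/3x=2 ⇒ x=2/(-1/3)=-6.0000
Confirm numerically:
  x=-5.179: |R|=0.89962 <1
  x=-5.092: |R|=0.88779 <1
  x=-2.470: |R|=0.35466 <1
  x=-6.566: |R|=1.05917 >1
  x=-6.379: |R|=1.04041 >1
  x=-6.032: |R|=1.00354 >1
Interval (-6.0000, 0).

(-6.0000,0); λ=-6 ⇒ h* = (6)/6 = 1.0000.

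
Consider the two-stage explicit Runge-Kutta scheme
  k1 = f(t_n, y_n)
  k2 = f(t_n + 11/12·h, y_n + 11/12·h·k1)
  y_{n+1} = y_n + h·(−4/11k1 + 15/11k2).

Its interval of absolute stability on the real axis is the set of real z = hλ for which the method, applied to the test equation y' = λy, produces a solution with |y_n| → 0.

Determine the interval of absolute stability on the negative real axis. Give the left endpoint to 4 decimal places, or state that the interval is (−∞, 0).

Test eqn y'=λy, z=hλ:
  k1=λy_n ⇒ h·k1=z·y_n;  k2=λ(1+11/12z)y_n ⇒ h·k2=z(1+11/12z)y_n
  y_{n+1}/y_n = 1 − 4/11z + 15/11z(1+11/12z) = 1 + z + 5/4z²
  Hence R(z) = 1 + z + 5/4z².

Boundary: |R(x)|=1, x<0.
x=-1.09: |R|=1.3951
R=1: x+5/4x²=0 ⇒ x=−4/5=-0.8000; min R=1−1/(4·5/4)=0.8000>−1
Confirm numerically:
  x=-0.779: |R|=0.97955 <1
  x=-0.771: |R|=0.97205 <1
  x=-0.546: |R|=0.82665 <1
  x=-1.282: |R|=1.77241 >1
  x=-0.954: |R|=1.18364 >1
  x=-0.888: |R|=1.09768 >1
Interval (-0.8000, 0).

(-0.8000, 0).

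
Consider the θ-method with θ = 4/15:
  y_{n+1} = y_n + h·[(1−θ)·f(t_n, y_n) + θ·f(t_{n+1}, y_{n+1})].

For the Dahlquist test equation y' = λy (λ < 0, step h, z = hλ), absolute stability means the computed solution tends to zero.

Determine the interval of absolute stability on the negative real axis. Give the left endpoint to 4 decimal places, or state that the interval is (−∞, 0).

Test eqn y'=λy, z=hλ:
  y_{n+1} = y_n + z·[11/15·y_n + 4/15·y_{n+1}] ⇒ (1 − 4/15z)y_{n+1} = (1 + 11/15z)y_n
  Hence R(z) = (1 + 11/15z)/(1 − 4/15z).

Find x<0 with |R(x)|<1.
x=-1.04: |R|=0.1858
R=−1: 1+11/15x = −1+4/15x ⇒ -7/15x=2 ⇒ x=2/(-7/15)=-4.2857
Confirm numerically:
  x=-3.369: |R|=0.77465 <1
  x=-3.267: |R|=0.74594 <1
  x=-3.065: |R|=0.68654 <1
  x=-1.796: |R|=0.21439 <1
  x=-4.783: |R|=1.10199 >1
  x=-4.314: |R|=1.00614 >1
So |R|<1 on (-4.2857, 0).

z∈(-4.2857,0).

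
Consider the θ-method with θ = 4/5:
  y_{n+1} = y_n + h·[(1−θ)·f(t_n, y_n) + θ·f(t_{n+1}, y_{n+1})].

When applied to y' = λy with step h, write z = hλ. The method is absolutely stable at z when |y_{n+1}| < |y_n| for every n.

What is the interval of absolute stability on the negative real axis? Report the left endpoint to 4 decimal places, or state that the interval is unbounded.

On y'=λy, z=hλ:
  y_{n+1} = y_n + z·[1/5·y_n + 4/5·y_{n+1}] ⇒ (1 − 4/5z)y_{n+1} = (1 + 1/5z)y_n
  Hence R(z) = (1 + 1/5z)/(1 − 4/5z).

Solve |R(x)|<1 on ℝ⁻.
x=-0.52: |R|=0.6328
x=-2: |R|=0.2308
x=-10: |R|=0.1111
x=-100: |R|=0.2346
θ=4/5≥1/2 ⇒ |1+1/5x|<|1−4/5x| ∀x<0 ⇒ stable on all of ℝ⁻.

unbounded; (−∞, 0).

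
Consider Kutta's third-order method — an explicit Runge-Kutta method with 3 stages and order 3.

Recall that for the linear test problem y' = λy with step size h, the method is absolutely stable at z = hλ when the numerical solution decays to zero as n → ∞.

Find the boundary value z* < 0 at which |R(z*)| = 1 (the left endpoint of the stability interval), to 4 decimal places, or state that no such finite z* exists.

left endpoint -2.5127.

On y'=λy, z=hλ:
  order 3, 3-stage ⇒ R(z)=1+z+z^2/2+z^3/6
  (e.g. R(-0.37)=0.69001, |R|=0.69001)

Need |R(x)|<1, x<0.
x=-0.37: |R|=0.6900
|R(-2.84)|=1.6249 |R(-1.76)|=0.1198 |R(-1.66)|=0.0446
Bisect:
  x_lo=-2.8535 |R|=1.6547  x_hi=-0.2531 |R|=0.7763
  mid=-1.55327 |R|=0.02847 →hi
  mid=-2.20338 |R|=0.55880 →hi
  mid=-2.52844 |R|=1.02599 →lo
  mid=-2.36591 |R|=0.77436 →hi
  mid=-2.44718 |R|=0.89539 →hi
  mid=-2.48781 |R|=0.95946 →hi
  mid=-2.50812 |R|=0.99242 →hi
  ...
  [-2.51288,-2.51273] ⇒ x*=-2.5127
Interval (-2.5127, 0).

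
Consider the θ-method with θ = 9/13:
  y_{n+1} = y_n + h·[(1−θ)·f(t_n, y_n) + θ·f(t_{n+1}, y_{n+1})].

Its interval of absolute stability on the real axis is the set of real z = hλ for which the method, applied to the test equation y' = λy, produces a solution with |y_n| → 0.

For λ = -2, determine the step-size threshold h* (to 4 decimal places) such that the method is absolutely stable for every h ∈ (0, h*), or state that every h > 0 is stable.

On y'=λy, z=hλ:
  y_{n+1} = y_n + z·[4/13·y_n + 9/13·y_{n+1}] ⇒ (1 − 9/13z)y_{n+1} = (1 + 4/13z)y_n
  so R(z) = (1 + 4/13z)/(1 − 9/13z).

Find x<0 with |R(x)|<1.
x=-0.45: |R|=0.6569
x=-2: |R|=0.1613
x=-10: |R|=0.2621
x=-100: |R|=0.4239
θ=9/13≥1/2 ⇒ |1+4/13x|<|1−9/13x| ∀x<0 ⇒ interval (−∞,0).

(−∞, 0) — no finite endpoint. Any h>0 works for λ=-2.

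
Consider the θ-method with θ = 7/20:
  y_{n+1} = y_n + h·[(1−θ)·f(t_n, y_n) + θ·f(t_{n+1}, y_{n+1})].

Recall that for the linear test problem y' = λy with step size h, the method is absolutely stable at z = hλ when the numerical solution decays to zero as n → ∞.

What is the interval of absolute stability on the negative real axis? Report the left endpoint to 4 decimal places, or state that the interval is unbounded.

(-6.6667, 0).

Test eqn y'=λy, z=hλ:
  y_{n+1} = y_n + z·[13/20·y_n + 7/20·y_{n+1}] ⇒ (1 − 7/20z)y_{n+1} = (1 + 13/20z)y_n
  Hence R(z) = (1 + 13/20z)/(1 − 7/20z).

Need |R(x)|<1, x<0.
x=-1.2: |R|=0.1549
R=−1: 1+13/20x = −1+7/20x ⇒ -3/10x=2 ⇒ x=2/(-3/10)=-6.6667
Confirm numerically:
  x=-4.817: |R|=0.79341 <1
  x=-4.582: |R|=0.75980 <1
  x=-3.881: |R|=0.64564 <1
  x=-6.905: |R|=1.02093 >1
  x=-6.812: |R|=1.01288 >1
  x=-6.710: |R|=1.00388 >1
Interval (-6.6667, 0).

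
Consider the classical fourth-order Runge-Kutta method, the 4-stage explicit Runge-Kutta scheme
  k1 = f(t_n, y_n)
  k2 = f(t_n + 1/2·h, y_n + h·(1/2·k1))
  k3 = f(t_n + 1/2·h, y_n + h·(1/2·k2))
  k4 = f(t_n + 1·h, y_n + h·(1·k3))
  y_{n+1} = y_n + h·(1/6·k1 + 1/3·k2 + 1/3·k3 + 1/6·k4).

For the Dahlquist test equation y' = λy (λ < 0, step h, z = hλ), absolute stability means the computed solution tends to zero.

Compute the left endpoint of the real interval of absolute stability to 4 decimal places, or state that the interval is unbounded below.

left endpoint -2.7853.

Test eqn y'=λy, z=hλ:
  order 4, 4-stage ⇒ R(z)=1+z+z^2/2+z^3/6+z^4/24
  (e.g. R(-1.74)=0.27773, |R|=0.27773)

Solve |R(x)|<1 on ℝ⁻.
x=-1.74: |R|=0.2777
|R(-2.06)|=0.3552 |R(-1.16)|=0.3281 |R(-0.52)|=0.5948
Bisect:
  x_lo=-3.3780 |R|=2.3285  x_hi=-0.2561 |R|=0.7741
  mid=-1.81707 |R|=0.28812 →hi
  mid=-2.59754 |R|=0.75192 →hi
  mid=-2.98778 |R|=1.35075 →lo
  mid=-2.79266 |R|=1.01117 →lo
  mid=-2.69510 |R|=0.87232 →hi
  mid=-2.74388 |R|=0.93934 →hi
  mid=-2.76827 |R|=0.97464 →hi
  mid=-2.78047 |R|=0.99275 →hi
  mid=-2.78656 |R|=1.00192 →lo
  ...
  [-2.78542,-2.78523] ⇒ x*=-2.7853
Stable set (-2.7853, 0).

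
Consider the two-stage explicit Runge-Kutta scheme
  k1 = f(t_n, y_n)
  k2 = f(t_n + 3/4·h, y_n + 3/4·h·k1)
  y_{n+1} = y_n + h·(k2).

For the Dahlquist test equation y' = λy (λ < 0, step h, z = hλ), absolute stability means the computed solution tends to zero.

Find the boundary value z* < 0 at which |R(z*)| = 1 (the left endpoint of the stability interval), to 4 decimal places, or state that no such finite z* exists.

On y'=λy, z=hλ:
  k1=λy_n ⇒ h·k1=z·y_n;  k2=λ(1+3/4z)y_n ⇒ h·k2=z(1+3/4z)y_n
  y_{n+1}/y_n = 1 + z(1+3/4z) = 1 + z + 3/4z²
  R(z) = 1 + z + 3/4z².

Solve |R(x)|<1 on ℝ⁻.
x=-1.17: |R|=0.8567
R=1: x+3/4x²=0 ⇒ x=−4/3=-1.3333; min R=1−1/(4·3/4)=0.6667>−1
Confirm numerically:
  x=-1.182: |R|=0.86584 <1
  x=-1.024: |R|=0.76243 <1
  x=-0.602: |R|=0.66980 <1
  x=-1.829: |R|=1.67993 >1
  x=-1.587: |R|=1.30193 >1
  x=-1.586: |R|=1.30055 >1
Stable set (-1.3333, 0).

left endpoint -1.3333.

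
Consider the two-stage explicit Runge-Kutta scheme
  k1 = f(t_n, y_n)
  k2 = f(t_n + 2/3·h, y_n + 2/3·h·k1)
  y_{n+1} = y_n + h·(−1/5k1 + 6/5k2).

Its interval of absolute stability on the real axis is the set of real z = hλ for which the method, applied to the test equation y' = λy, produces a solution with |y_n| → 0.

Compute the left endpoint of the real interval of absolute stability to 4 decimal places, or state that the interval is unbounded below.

Set f=λy, z=hλ:
  k1=λy_n ⇒ h·k1=z·y_n;  k2=λ(1+2/3z)y_n ⇒ h·k2=z(1+2/3z)y_n
  y_{n+1}/y_n = 1 − 1/5z + 6/5z(1+2/3z) = 1 + z + 4/5z²
  ⇒ R(z) = 1 + z + 4/5z².

Need |R(x)|<1, x<0.
x=-0.4: |R|=0.7280
R=1: x+4/5x²=0 ⇒ x=−5/4=-1.2500; min R=1−1/(4·4/5)=0.6875>−1
Confirm numerically:
  x=-0.915: |R|=0.75478 <1
  x=-0.610: |R|=0.68768 <1
  x=-0.543: |R|=0.69288 <1
  x=-1.423: |R|=1.19694 >1
  x=-1.297: |R|=1.04877 >1
Interval (-1.2500, 0).

left endpoint -1.2500.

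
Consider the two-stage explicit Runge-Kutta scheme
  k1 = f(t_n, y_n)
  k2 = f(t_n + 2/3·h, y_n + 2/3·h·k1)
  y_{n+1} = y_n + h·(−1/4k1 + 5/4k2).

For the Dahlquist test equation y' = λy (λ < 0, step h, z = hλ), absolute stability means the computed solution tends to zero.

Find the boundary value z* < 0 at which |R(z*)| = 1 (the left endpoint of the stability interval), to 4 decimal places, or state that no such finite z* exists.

Test eqn y'=λy, z=hλ:
  k1=λy_n ⇒ h·k1=z·y_n;  k2=λ(1+2/3z)y_n ⇒ h·k2=z(1+2/3z)y_n
  y_{n+1}/y_n = 1 − 1/4z + 5/4z(1+2/3z) = 1 + z + 5/6z²
  so R(z) = 1 + z + 5/6z².

Solve |R(x)|<1 on ℝ⁻.
x=-0.85: |R|=0.7521
R=1: x+5/6x²=0 ⇒ x=−6/5=-1.2000; min R=1−1/(4·5/6)=0.7000>−1
Confirm numerically:
  x=-1.109: |R|=0.91590 <1
  x=-1.098: |R|=0.90667 <1
  x=-1.053: |R|=0.87101 <1
  x=-1.496: |R|=1.36901 >1
  x=-1.335: |R|=1.15019 >1
So |R|<1 on (-1.2000, 0).

left endpoint -1.2000.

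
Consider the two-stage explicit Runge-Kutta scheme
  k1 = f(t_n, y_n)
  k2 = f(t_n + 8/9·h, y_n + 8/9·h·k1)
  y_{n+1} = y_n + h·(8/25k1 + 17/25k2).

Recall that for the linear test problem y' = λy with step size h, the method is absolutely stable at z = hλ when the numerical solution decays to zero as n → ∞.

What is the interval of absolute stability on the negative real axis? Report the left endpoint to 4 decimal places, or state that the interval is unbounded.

Test eqn y'=λy, z=hλ:
  k1=λy_n ⇒ h·k1=z·y_n;  k2=λ(1+8/9z)y_n ⇒ h·k2=z(1+8/9z)y_n
  y_{n+1}/y_n = 1 + 8/25z + 17/25z(1+8/9z) = 1 + z + 136/225z²
  R(z) = 1 + z + 136/225z².

Boundary: |R(x)|=1, x<0.
x=-1.37: |R|=0.7645
R=1: x+136/225x²=0 ⇒ x=−225/136=-1.6544; min R=1−1/(4·136/225)=0.5864>−1
Confirm numerically:
  x=-1.577: |R|=0.92621 <1
  x=-0.913: |R|=0.59085 <1
  x=-0.713: |R|=0.59428 <1
  x=-2.208: |R|=1.73883 >1
  x=-2.045: |R|=1.48280 >1
Stable set (-1.6544, 0).

(-1.6544, 0).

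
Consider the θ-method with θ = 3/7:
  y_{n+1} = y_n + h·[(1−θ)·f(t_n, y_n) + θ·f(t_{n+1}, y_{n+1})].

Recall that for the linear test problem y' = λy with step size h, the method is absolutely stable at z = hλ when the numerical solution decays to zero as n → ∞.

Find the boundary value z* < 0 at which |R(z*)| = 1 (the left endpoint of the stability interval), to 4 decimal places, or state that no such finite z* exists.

On y'=λy, z=hλ:
  y_{n+1} = y_n + z·[4/7·y_n + 3/7·y_{n+1}] ⇒ (1 − 3/7z)y_{n+1} = (1 + 4/7z)y_n
  so R(z) = (1 + 4/7z)/(1 − 3/7z).

Boundary: |R(x)|=1, x<0.
x=-0.72: |R|=0.4498
R=−1: 1+4/7x = −1+3/7x ⇒ -1/7x=2 ⇒ x=2/(-1/7)=-14.0000
Confirm numerically:
  x=-8.646: |R|=0.83745 <1
  x=-6.010: |R|=0.68078 <1
  x=-5.600: |R|=0.64706 <1
  x=-14.198: |R|=1.00399 >1
  x=-14.091: |R|=1.00185 >1
  x=-14.061: |R|=1.00124 >1
So |R|<1 on (-14.0000, 0).

left endpoint -14.0000.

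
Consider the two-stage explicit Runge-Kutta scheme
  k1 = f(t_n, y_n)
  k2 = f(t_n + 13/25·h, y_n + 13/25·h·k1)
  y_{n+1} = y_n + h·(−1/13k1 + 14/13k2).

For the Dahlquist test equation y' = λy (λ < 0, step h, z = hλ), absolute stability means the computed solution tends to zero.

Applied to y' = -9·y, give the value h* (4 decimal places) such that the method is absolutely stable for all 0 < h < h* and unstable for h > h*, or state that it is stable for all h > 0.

Set f=λy, z=hλ:
  k1=λy_n ⇒ h·k1=z·y_n;  k2=λ(1+13/25z)y_n ⇒ h·k2=z(1+13/25z)y_n
  y_{n+1}/y_n = 1 − 1/13z + 14/13z(1+13/25z) = 1 + z + 14/25z²
  so R(z) = 1 + z + 14/25z².

Find x<0 with |R(x)|<1.
x=-0.45: |R|=0.6634
R=1: x+14/25x²=0 ⇒ x=−25/14=-1.7857; min R=1−1/(4·14/25)=0.5536>−1
Confirm numerically:
  x=-1.583: |R|=0.82030 <1
  x=-1.437: |R|=0.71938 <1
  x=-0.984: |R|=0.55822 <1
  x=-1.983: |R|=1.21908 >1
  x=-1.838: |R|=1.05382 >1
Interval (-1.7857, 0).

(-1.7857,0); λ=-9 ⇒ h* = (25/14)/9 = 0.1984.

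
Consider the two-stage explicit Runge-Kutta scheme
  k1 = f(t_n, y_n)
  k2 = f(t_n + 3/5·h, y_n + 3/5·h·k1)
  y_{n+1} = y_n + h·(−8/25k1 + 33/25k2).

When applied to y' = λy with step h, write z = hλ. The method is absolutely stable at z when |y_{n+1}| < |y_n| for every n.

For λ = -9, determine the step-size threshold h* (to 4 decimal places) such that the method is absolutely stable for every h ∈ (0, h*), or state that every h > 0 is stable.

With y'=λy (z=hλ):
  k1=λy_n ⇒ h·k1=z·y_n;  k2=λ(1+3/5z)y_n ⇒ h·k2=z(1+3/5z)y_n
  y_{n+1}/y_n = 1 − 8/25z + 33/25z(1+3/5z) = 1 + z + 99/125z²
  R(z) = 1 + z + 99/125z².

Need |R(x)|<1, x<0.
x=-0.32: |R|=0.7611
R=1: x+99/125x²=0 ⇒ x=−125/99=-1.2626; min R=1−1/(4·99/125)=0.6843>−1
Confirm numerically:
  x=-1.074: |R|=0.83955 <1
  x=-0.788: |R|=0.70379 <1
  x=-0.631: |R|=0.68434 <1
  x=-0.518: |R|=0.69451 <1
  x=-1.835: |R|=1.83184 >1
  x=-1.733: |R|=1.64560 >1
  x=-1.709: |R|=1.60418 >1
Stable set (-1.2626, 0).

(-1.2626,0); λ=-9 ⇒ h* = (125/99)/9 = 0.1403.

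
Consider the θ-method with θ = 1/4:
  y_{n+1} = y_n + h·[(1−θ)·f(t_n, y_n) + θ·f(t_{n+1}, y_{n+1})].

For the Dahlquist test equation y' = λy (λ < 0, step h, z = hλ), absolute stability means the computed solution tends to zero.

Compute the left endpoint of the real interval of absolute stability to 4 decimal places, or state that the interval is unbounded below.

With y'=λy (z=hλ):
  y_{n+1} = y_n + z·[3/4·y_n + 1/4·y_{n+1}] ⇒ (1 − 1/4z)y_{n+1} = (1 + 3/4z)y_n
  R(z) = (1 + 3/4z)/(1 − 1/4z).

Boundary: |R(x)|=1, x<0.
x=-1.07: |R|=0.1558
R=−1: 1+3/4x = −1+1/4x ⇒ -1/2x=2 ⇒ x=2/(-1/2)=-4.0000
Confirm numerically:
  x=-3.706: |R|=0.92370 <1
  x=-3.539: |R|=0.87770 <1
  x=-2.889: |R|=0.67746 <1
  x=-2.732: |R|=0.62329 <1
  x=-4.578: |R|=1.13476 >1
  x=-4.538: |R|=1.12602 >1
  x=-4.325: |R|=1.07808 >1
Stable set (-4.0000, 0).

left endpoint -4.0000.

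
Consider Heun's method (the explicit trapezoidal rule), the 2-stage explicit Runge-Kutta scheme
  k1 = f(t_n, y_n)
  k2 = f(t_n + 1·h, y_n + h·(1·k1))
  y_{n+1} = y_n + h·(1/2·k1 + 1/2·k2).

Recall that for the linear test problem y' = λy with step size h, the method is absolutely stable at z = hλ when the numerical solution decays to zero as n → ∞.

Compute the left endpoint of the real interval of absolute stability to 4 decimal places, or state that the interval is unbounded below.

left endpoint -2.0000.

Test eqn y'=λy, z=hλ:
  order 2, 2-stage ⇒ R(z)=1+z+z^2/2
  (e.g. R(-1.2)=0.52000, |R|=0.52000)

Boundary: |R(x)|=1, x<0.
x=-1.2: |R|=0.5200
|R(-2.29)|=1.3321 |R(-2.03)|=1.0304 |R(-1.73)|=0.7664
Bisect:
  x_lo=-2.3831 |R|=1.4565  x_hi=-0.3770 |R|=0.6941
  mid=-1.38003 |R|=0.57221 →hi
  mid=-1.88157 |R|=0.88858 →hi
  mid=-2.13234 |R|=1.14109 →lo
  mid=-2.00695 |R|=1.00698 →lo
  mid=-1.94426 |R|=0.94581 →hi
  mid=-1.97561 |R|=0.97590 →hi
  mid=-1.99128 |R|=0.99132 →hi
  mid=-1.99912 |R|=0.99912 →hi
  mid=-2.00303 |R|=1.00304 →lo
  ...
  [-2.00010,-1.99997] ⇒ x*=-2.0000
Stable set (-2.0000, 0).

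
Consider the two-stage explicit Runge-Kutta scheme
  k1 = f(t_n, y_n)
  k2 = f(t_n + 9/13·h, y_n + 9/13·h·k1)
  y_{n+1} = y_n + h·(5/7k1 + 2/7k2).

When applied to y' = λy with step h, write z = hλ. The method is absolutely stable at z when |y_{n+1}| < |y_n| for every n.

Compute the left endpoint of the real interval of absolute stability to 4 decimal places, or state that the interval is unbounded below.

left endpoint -5.0556.

Set f=λy, z=hλ:
  k1=λy_n ⇒ h·k1=z·y_n;  k2=λ(1+9/13z)y_n ⇒ h·k2=z(1+9/13z)y_n
  y_{n+1}/y_n = 1 + 5/7z + 2/7z(1+9/13z) = 1 + z + 18/91z²
  Hence R(z) = 1 + z + 18/91z².

Solve |R(x)|<1 on ℝ⁻.
x=-0.47: |R|=0.5737
R=1: x+18/91x²=0 ⇒ x=−91/18=-5.0556; min R=1−1/(4·18/91)=-0.2639>−1
Confirm numerically:
  x=-4.779: |R|=0.73857 <1
  x=-4.262: |R|=0.33101 <1
  x=-2.666: |R|=0.26011 <1
  x=-5.536: |R|=1.52610 >1
  x=-5.329: |R|=1.28823 >1
Stable set (-5.0556, 0).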